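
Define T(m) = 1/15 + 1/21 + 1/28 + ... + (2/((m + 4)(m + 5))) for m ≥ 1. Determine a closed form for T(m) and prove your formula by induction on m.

T(m) = 2m/(5(m + 5))

We claim T(m) = 2m/(5(m + 5)) for all m ≥ 1.
For the base case m = 1: T(1) = 1/15, and the closed form gives 1/15. They agree.
For the inductive step, assume it holds for an arbitrary i ≥ 1, so T(i) = 2i/(5(i + 5)).
Then T(i+1) = T(i) + (2/((i + 5)(i + 6))) = (2i/(5(i + 5))) + (2/((i + 5)(i + 6))).
Simplifying, T(i+1) = 2(i + 1)/(5(i + 6)) = 2(i+1)/(5((i+1) + 5)),
which is the closed form with m = i+1.
By induction, the statement is established for all m ≥ 1.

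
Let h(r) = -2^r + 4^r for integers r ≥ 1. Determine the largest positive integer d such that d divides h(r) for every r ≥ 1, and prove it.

d = 2

Computing the first values: h(1) = 2 and h(2) = 12; gcd(2, 12) = 2, so d ≤ 2.
We prove 2 | -2^r + 4^r for all r ≥ 1 by induction on r.
For the base case r = 1: h(1) = 2 = 2·(1), so 2 | h(1).
Inductive step: suppose the statement holds for some j ≥ 1, i.e. 2 | h(j). Then
4^{j+1} − 2^{j+1} = 4·4^j − 2·2^j = 4·(4^j − 2^j) + (2)·2^j. The first term is divisible by 2 by the inductive hypothesis, and the second term (2)·2^j is divisible by 2 since 2 | 2. Hence 2 | h(j+1).
Hence, by induction on r, the claim holds for every r ≥ 1.
Therefore the largest such d is 2.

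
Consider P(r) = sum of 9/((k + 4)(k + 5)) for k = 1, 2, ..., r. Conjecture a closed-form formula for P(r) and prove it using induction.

P(r) = 9r/(5(r + 5))

We claim P(r) = 9r/(5(r + 5)) for all r ≥ 1.
Base case (r = 1): P(1) = 3/10, and the closed form gives 3/10. They agree.
Suppose the result is true for r = k, so P(k) = 9k/(5(k + 5)).
Then P(k+1) = P(k) + (9/((k + 5)(k + 6))) = (9k/(5(k + 5))) + (9/((k + 5)(k + 6))).
Simplifying, P(k+1) = 9(k + 1)/(5(k + 6)) = 9(k+1)/(5((k+1) + 5)),
which is the closed form with r = k+1.
By induction, the statement is established for all r ≥ 1.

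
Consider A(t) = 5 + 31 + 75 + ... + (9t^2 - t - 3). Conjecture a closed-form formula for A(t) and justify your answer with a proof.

A(t) = t(3t^2 + 4t - 2)

We claim A(t) = t(3t^2 + 4t - 2) for all t ≥ 1.
Base step (t = 1): A(1) = 5, and the closed form gives 5. They agree.
For the inductive step, assume it holds for an arbitrary i ≥ 1, so A(i) = i(3i^2 + 4i - 2).
Then A(i+1) = A(i) + (-i + 9(i + 1)^2 - 4) = (i(3i^2 + 4i - 2)) + (-i + 9(i + 1)^2 - 4).
Simplifying, A(i+1) = (i + 1)(3i^2 + 10i + 5) = (i+1)(3(i+1)^2 + 4(i+1) - 2),
which is the closed form with t = i+1.
Hence, by induction on t, the claim holds for every t ≥ 1.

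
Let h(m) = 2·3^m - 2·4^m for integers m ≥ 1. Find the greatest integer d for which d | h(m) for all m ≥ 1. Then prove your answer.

d = 2

Computing the first values: h(1) = -2 and h(2) = -14; gcd(-2, -14) = 2, so d ≤ 2.
We prove 2 | 2·3^m - 2·4^m for all m ≥ 1 by induction on m.
Base step (m = 1): h(1) = -2 = 2·(-1), so 2 | h(1).
Inductive step: suppose the statement holds for some i ≥ 1, i.e. 2 | h(i). Then
h(i+1) − 4·h(i) = (2·3^(i+1) - 2·4^(i+1)) − 4·(2·3^i - 2·4^i) = (2)·3^i·(3 − 4) = (-2)·3^i. Since 2 | h(i) by the inductive hypothesis, 2 | 4·h(i); and 2 | -2 since -2 = 2·-1. Therefore 2 | h(i+1).
By induction, the statement is established for all m ≥ 1.
Therefore the largest such d is 2.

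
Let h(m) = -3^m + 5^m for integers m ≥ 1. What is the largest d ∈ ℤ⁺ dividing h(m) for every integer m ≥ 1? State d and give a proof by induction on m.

d = 2

Computing the first values: h(1) = 2 and h(2) = 16; gcd(2, 16) = 2, so d ≤ 2.
We prove 2 | -3^m + 5^m for all m ≥ 1 by induction on m.
Base case (m = 1): h(1) = 2 = 2·(1), so 2 | h(1).
For the inductive step, assume it holds for an arbitrary r ≥ 1, i.e. 2 | h(r). Then
5^{r+1} − 3^{r+1} = 5·5^r − 3·3^r = 5·(5^r − 3^r) + (2)·3^r. The first term is divisible by 2 by the inductive hypothesis, and the second term (2)·3^r is divisible by 2 since 2 | 2. Hence 2 | h(r+1).
This completes the induction.
Therefore the largest such d is 2.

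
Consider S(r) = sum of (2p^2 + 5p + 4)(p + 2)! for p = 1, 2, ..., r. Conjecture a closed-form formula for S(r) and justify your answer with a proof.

We claim S(r) = (2r + 1)(r + 3)! - 6 for all r ≥ 1.
For the base case r = 1: S(1) = 66, and the closed form gives 66. They agree.
Inductive step: assume the claim holds for r = p, so S(p) = (2p + 1)(p + 3)! - 6.
Then S(p+1) = S(p) + ((2p^2 + 9p + 11)(p + 3)!) = ((2p + 1)(p + 3)! - 6) + ((2p^2 + 9p + 11)(p + 3)!).
Simplifying, S(p+1) = (2(p+1) + 1)((p+1) + 3)! - 6,
which is the closed form with r = p+1.
By the principle of mathematical induction, the result holds for all r ≥ 1.

S(r) = (2r + 1)(r + 3)! - 6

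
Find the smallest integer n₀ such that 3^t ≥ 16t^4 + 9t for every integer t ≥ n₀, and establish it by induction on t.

n₀ = 12

At t = 11: 177147 < 234355, so the inequality fails and n₀ ≥ 12. We prove 3^t ≥ 16t^4 + 9t for all t ≥ 12.
When t = 12: 3^t = 531441 and 16t^4 + 9t = 331884, so 531441 ≥ 331884.
For the inductive step, assume it holds for an arbitrary m ≥ 12, so 3^m ≥ 16m^4 + 9m.
Then 3^(m + 1) = 3·(3^m) ≥ 3·(16m^4 + 9m).
Also, for m ≥ 12 we have 3·(16m^4 + 9m) ≥ 16(m+1)^4 + 9(m+1), since 3·(16m^4 + 9m) − (16(m+1)^4 + 9(m+1)) = 32m^4 - 64m^3 - 96m^2 - 46m - 25, which is nonnegative for all m ≥ 12.
Combining, 3^(m + 1) ≥ 16(m+1)^4 + 9(m+1).
This completes the induction.
Hence the smallest such n₀ is 12.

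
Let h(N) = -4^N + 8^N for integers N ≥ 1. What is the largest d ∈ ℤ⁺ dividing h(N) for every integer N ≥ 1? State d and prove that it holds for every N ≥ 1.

Computing the first values: h(1) = 4 and h(2) = 48; gcd(4, 48) = 4, so d ≤ 4.
We prove 4 | -4^N + 8^N for all N ≥ 1 by induction on N.
For the base case N = 1: h(1) = 4 = 4·(1), so 4 | h(1).
Inductive step: suppose the statement holds for some m ≥ 1, i.e. 4 | h(m). Then
8^{m+1} − 4^{m+1} = 8·8^m − 4·4^m = 8·(8^m − 4^m) + (4)·4^m. The first term is divisible by 4 by the inductive hypothesis, and the second term (4)·4^m is divisible by 4 since 4 | 4. Hence 4 | h(m+1).
This completes the induction.
Therefore the largest such d is 4.

d = 4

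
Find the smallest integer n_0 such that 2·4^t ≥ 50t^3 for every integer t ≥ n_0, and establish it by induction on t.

At t = 6: 8192 < 10800, so the inequality fails and n_0 ≥ 7. We prove 2·4^t ≥ 50t^3 for all t ≥ 7.
Base step (t = 7): 2·4^t = 32768 and 50t^3 = 17150, so 32768 ≥ 17150.
Inductive step: assume the claim holds for t = k, so 2·4^k ≥ 50k^3.
Then 2·4^(k + 1) = 4·(2·4^k) ≥ 4·(50k^3).
Also, for k ≥ 7 we have 4·(50k^3) ≥ 50(k+1)^3, since 4 ≥ (1 + 1/k)^3 for all k ≥ 7.
Combining, 2·4^(k + 1) ≥ 50(k+1)^3.
By the principle of mathematical induction, the result holds for all t ≥ 7.
Hence the smallest such n_0 is 7.

n_0 = 7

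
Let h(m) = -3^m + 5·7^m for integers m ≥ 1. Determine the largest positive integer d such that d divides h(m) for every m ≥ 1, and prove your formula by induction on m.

Computing the first values: h(1) = 32 and h(2) = 236; gcd(32, 236) = 4, so d ≤ 4.
We prove 4 | -3^m + 5·7^m for all m ≥ 1 by induction on m.
Base step (m = 1): h(1) = 32 = 4·(8), so 4 | h(1).
For the inductive step, assume it holds for an arbitrary k ≥ 1, i.e. 4 | h(k). Then
h(k+1) − 7·h(k) = (-3^(k+1) + 5·7^(k+1)) − 7·(-3^k + 5·7^k) = (-1)·3^k·(3 − 7) = (4)·3^k. Since 4 | h(k) by the inductive hypothesis, 4 | 7·h(k); and 4 | 4 since 4 = 4·1. Therefore 4 | h(k+1).
Hence, by induction on m, the claim holds for every m ≥ 1.
Therefore the largest such d is 4.

d = 4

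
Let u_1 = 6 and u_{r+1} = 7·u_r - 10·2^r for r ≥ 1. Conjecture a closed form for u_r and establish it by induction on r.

Computing the first terms: u_1 = 6, u_2 = 22, u_3 = 114. This suggests u_r = 2^(r + 1) + 2·7^(r - 1).
When r = 1: the formula gives 6 = 6 = u_1.
For the inductive step, assume it holds for an arbitrary k ≥ 1, so u_k = 2^(k + 1) + 2·7^(k - 1).
Then u_{k+1} = 7·u_k - 10·2^k = 7·(2^(k + 1) + 2·7^(k - 1)) - 10·2^k = 2^(k + 2) + 2·7^k = 2^((k+1) + 1) + 2·7^((k+1) - 1),
which is the claimed formula at r = k+1.
This completes the induction.

u_r = 2^(r + 1) + 2·7^(r - 1)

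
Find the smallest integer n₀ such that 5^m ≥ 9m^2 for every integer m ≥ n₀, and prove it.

n₀ = 3

At m = 2: 25 < 36, so the inequality fails and n₀ ≥ 3. We prove 5^m ≥ 9m^2 for all m ≥ 3.
When m = 3: 5^m = 125 and 9m^2 = 81, so 125 ≥ 81.
Suppose the result is true for m = i, so 5^i ≥ 9i^2.
Then 5^(i + 1) = 5·(5^i) ≥ 5·(9i^2).
Also, for i ≥ 3 we have 5·(9i^2) ≥ 9(i+1)^2, since 5 ≥ (1 + 1/i)^2 for all i ≥ 3.
Combining, 5^(i + 1) ≥ 9(i+1)^2.
By the principle of mathematical induction, the result holds for all m ≥ 3.
Hence the smallest such n₀ is 3.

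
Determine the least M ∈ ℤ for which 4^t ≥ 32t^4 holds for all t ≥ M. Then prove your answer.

M = 9

At t = 8: 65536 < 131072, so the inequality fails and M ≥ 9. We prove 4^t ≥ 32t^4 for all t ≥ 9.
Base case (t = 9): 4^t = 262144 and 32t^4 = 209952, so 262144 ≥ 209952.
For the inductive step, assume it holds for an arbitrary k ≥ 9, so 4^k ≥ 32k^4.
Then 4^(k + 1) = 4·(4^k) ≥ 4·(32k^4).
Also, for k ≥ 9 we have 4·(32k^4) ≥ 32(k+1)^4, since 4 ≥ (1 + 1/k)^4 for all k ≥ 9.
Combining, 4^(k + 1) ≥ 32(k+1)^4.
By the principle of mathematical induction, the result holds for all t ≥ 9.
Hence the smallest such M is 9.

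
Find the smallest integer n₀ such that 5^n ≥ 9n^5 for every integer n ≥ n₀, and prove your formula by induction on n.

At n = 7: 78125 < 151263, so the inequality fails and n₀ ≥ 8. We prove 5^n ≥ 9n^5 for all n ≥ 8.
When n = 8: 5^n = 390625 and 9n^5 = 294912, so 390625 ≥ 294912.
For the inductive step, assume it holds for an arbitrary i ≥ 8, so 5^i ≥ 9i^5.
Then 5^(i + 1) = 5·(5^i) ≥ 5·(9i^5).
Also, for i ≥ 8 we have 5·(9i^5) ≥ 9(i+1)^5, since 5 ≥ (1 + 1/i)^5 for all i ≥ 8.
Combining, 5^(i + 1) ≥ 9(i+1)^5.
By the principle of mathematical induction, the result holds for all n ≥ 8.
Hence the smallest such n₀ is 8.

n₀ = 8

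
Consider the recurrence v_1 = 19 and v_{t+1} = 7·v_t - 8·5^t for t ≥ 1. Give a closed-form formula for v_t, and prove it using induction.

Computing the first terms: v_1 = 19, v_2 = 93, v_3 = 451. This suggests v_t = 4·5^t - 7^(t - 1).
When t = 1: the formula gives 19 = 19 = v_1.
Suppose the result is true for t = p, so v_p = 4·5^p - 7^(p - 1).
Then v_{p+1} = 7·v_p - 8·5^p = 7·(4·5^p - 7^(p - 1)) - 8·5^p = 4·5^(p + 1) - 7^p = 4·5^(p+1) - 7^((p+1) - 1),
which is the claimed formula at t = p+1.
By the principle of mathematical induction, the result holds for all t ≥ 1.

v_t = 4·5^t - 7^(t - 1)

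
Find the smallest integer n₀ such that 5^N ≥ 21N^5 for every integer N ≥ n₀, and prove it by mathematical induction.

n₀ = 9

At N = 8: 390625 < 688128, so the inequality fails and n₀ ≥ 9. We prove 5^N ≥ 21N^5 for all N ≥ 9.
When N = 9: 5^N = 1953125 and 21N^5 = 1240029, so 1953125 ≥ 1240029.
Inductive step: assume the claim holds for N = p, so 5^p ≥ 21p^5.
Then 5^(p + 1) = 5·(5^p) ≥ 5·(21p^5).
Also, for p ≥ 9 we have 5·(21p^5) ≥ 21(p+1)^5, since 5 ≥ (1 + 1/p)^5 for all p ≥ 9.
Combining, 5^(p + 1) ≥ 21(p+1)^5.
By the principle of mathematical induction, the result holds for all N ≥ 9.
Hence the smallest such n₀ is 9.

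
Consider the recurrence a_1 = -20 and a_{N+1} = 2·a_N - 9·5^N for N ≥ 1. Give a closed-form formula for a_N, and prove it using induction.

a_N = -5·2^(N - 1) - 3·5^N

Computing the first terms: a_1 = -20, a_2 = -85, a_3 = -395. This suggests a_N = -5·2^(N - 1) - 3·5^N.
For the base case N = 1: the formula gives -20 = -20 = a_1.
Inductive step: suppose the statement holds for some p ≥ 1, so a_p = -5·2^(p - 1) - 3·5^p.
Then a_{p+1} = 2·a_p - 9·5^p = 2·(-5·2^(p - 1) - 3·5^p) - 9·5^p = -5·2^p - 3·5^(p + 1) = -5·2^((p+1) - 1) - 3·5^(p+1),
which is the claimed formula at N = p+1.
This completes the induction.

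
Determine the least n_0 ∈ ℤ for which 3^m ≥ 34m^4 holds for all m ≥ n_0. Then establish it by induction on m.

n_0 = 13

At m = 12: 531441 < 705024, so the inequality fails and n_0 ≥ 13. We prove 3^m ≥ 34m^4 for all m ≥ 13.
Base step (m = 13): 3^m = 1594323 and 34m^4 = 971074, so 1594323 ≥ 971074.
Inductive step: assume the claim holds for m = k, so 3^k ≥ 34k^4.
Then 3^(k + 1) = 3·(3^k) ≥ 3·(34k^4).
Also, for k ≥ 13 we have 3·(34k^4) ≥ 34(k+1)^4, since 3 ≥ (1 + 1/k)^4 for all k ≥ 13.
Combining, 3^(k + 1) ≥ 34(k+1)^4.
By induction, the statement is established for all m ≥ 13.
Hence the smallest such n_0 is 13.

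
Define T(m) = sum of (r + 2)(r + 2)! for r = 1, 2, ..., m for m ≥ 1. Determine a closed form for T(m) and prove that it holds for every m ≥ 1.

T(m) = (m + 3)! - 6

We claim T(m) = (m + 3)! - 6 for all m ≥ 1.
Base step (m = 1): T(1) = 18, and the closed form gives 18. They agree.
Inductive step: assume the claim holds for m = r, so T(r) = (r + 3)! - 6.
Then T(r+1) = T(r) + ((r + 3)(r + 3)!) = ((r + 3)! - 6) + ((r + 3)(r + 3)!).
Simplifying, T(r+1) = ((r+1) + 3)! - 6,
which is the closed form with m = r+1.
Hence, by induction on m, the claim holds for every m ≥ 1.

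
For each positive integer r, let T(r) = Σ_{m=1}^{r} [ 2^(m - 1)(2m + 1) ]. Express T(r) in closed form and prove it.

We claim T(r) = 2^r(2r - 1) + 1 for all r ≥ 1.
Base case (r = 1): T(1) = 3, and the closed form gives 3. They agree.
Inductive step: suppose the statement holds for some m ≥ 1, so T(m) = 2^m(2m - 1) + 1.
Then T(m+1) = T(m) + (2^m(2m + 3)) = (2^m(2m - 1) + 1) + (2^m(2m + 3)).
Simplifying, T(m+1) = 2^(m + 1) + 2^(m + 2)m + 1 = 2^(m+1)(2(m+1) - 1) + 1,
which is the closed form with r = m+1.
This completes the induction.

T(r) = 2^r(2r - 1) + 1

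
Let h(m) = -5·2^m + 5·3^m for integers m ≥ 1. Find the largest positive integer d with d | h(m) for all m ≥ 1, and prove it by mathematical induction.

Computing the first values: h(1) = 5 and h(2) = 25; gcd(5, 25) = 5, so d ≤ 5.
We prove 5 | -5·2^m + 5·3^m for all m ≥ 1 by induction on m.
Base step (m = 1): h(1) = 5 = 5·(1), so 5 | h(1).
Inductive step: suppose the statement holds for some i ≥ 1, i.e. 5 | h(i). Then
h(i+1) − 3·h(i) = (-5·2^(i+1) + 5·3^(i+1)) − 3·(-5·2^i + 5·3^i) = (-5)·2^i·(2 − 3) = (5)·2^i. Since 5 | h(i) by the inductive hypothesis, 5 | 3·h(i); and 5 | 5 since 5 = 5·1. Therefore 5 | h(i+1).
By the principle of mathematical induction, the result holds for all m ≥ 1.
Therefore the largest such d is 5.

d = 5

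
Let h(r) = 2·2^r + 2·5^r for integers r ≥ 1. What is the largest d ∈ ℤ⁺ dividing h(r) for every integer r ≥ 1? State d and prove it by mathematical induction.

Computing the first values: h(1) = 14 and h(2) = 58; gcd(14, 58) = 2, so d ≤ 2.
We prove 2 | 2·2^r + 2·5^r for all r ≥ 1 by induction on r.
Base case (r = 1): h(1) = 14 = 2·(7), so 2 | h(1).
Suppose the result is true for r = j, i.e. 2 | h(j). Then
h(j+1) − 5·h(j) = (2·2^(j+1) + 2·5^(j+1)) − 5·(2·2^j + 2·5^j) = (2)·2^j·(2 − 5) = (-6)·2^j. Since 2 | h(j) by the inductive hypothesis, 2 | 5·h(j); and 2 | -6 since -6 = 2·-3. Therefore 2 | h(j+1).
By induction, the statement is established for all r ≥ 1.
Therefore the largest such d is 2.

d = 2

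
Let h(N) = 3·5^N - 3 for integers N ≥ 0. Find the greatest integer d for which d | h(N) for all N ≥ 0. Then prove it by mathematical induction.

Computing the first values: h(0) = 0 and h(1) = 12; gcd(0, 12) = 12, so d ≤ 12.
We prove 12 | 3·5^N - 3 for all N ≥ 0 by induction on N.
Base step (N = 0): h(0) = 0 = 12·(0), so 12 | h(0).
Inductive step: suppose the statement holds for some j ≥ 0, i.e. 12 | h(j). Then
h(j+1) = 3·5^(j+1) - 3 = 5·(3·5^j - 3) + 12 = 5·h(j) + 12. The first term is divisible by 12 by the inductive hypothesis, and 12 is divisible by 12. Hence 12 | h(j+1).
By the principle of mathematical induction, the result holds for all N ≥ 0.
Therefore the largest such d is 12.

d = 12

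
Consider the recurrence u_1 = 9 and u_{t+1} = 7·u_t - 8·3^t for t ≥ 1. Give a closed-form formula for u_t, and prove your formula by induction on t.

u_t = 2·3^t + 3·7^(t - 1)

Computing the first terms: u_1 = 9, u_2 = 39, u_3 = 201. This suggests u_t = 2·3^t + 3·7^(t - 1).
Base step (t = 1): the formula gives 9 = 9 = u_1.
Suppose the result is true for t = p, so u_p = 2·3^p + 3·7^(p - 1).
Then u_{p+1} = 7·u_p - 8·3^p = 7·(2·3^p + 3·7^(p - 1)) - 8·3^p = 2·3^(p + 1) + 3·7^p = 2·3^(p+1) + 3·7^((p+1) - 1),
which is the claimed formula at t = p+1.
Hence, by induction on t, the claim holds for every t ≥ 1.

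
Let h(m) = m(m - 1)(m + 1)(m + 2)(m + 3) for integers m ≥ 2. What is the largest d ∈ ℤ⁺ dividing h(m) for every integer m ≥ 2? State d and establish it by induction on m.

d = 120

Computing the first values: h(2) = 120 and h(3) = 720; gcd(120, 720) = 120, so d ≤ 120.
We prove 120 | m(m - 1)(m + 1)(m + 2)(m + 3) for all m ≥ 2 by induction on m.
For the base case m = 2: h(2) = 120 = 120·(1), so 120 | h(2).
Inductive step: suppose the statement holds for some k ≥ 2, i.e. 120 | h(k). Then
h(k+1) − h(k) = k·(k+1)·(k+2)·(k+3)·(k+4) − (k-1)·k·(k+1)·(k+2)·(k+3) = k·(k+1)·(k+2)·(k+3)·[(k+4) − (k-1)] = 5·k·(k+1)·(k+2)·(k+3). The product of 4 consecutive integers is divisible by (4)! = 24, so h(k+1) − h(k) is divisible by 5·24 = 120. By the inductive hypothesis 120 | h(k), hence 120 | h(k+1).
Hence, by induction on m, the claim holds for every m ≥ 2.
Therefore the largest such d is 120.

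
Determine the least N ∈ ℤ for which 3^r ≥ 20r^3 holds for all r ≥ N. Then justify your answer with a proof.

N = 9

At r = 8: 6561 < 10240, so the inequality fails and N ≥ 9. We prove 3^r ≥ 20r^3 for all r ≥ 9.
For the base case r = 9: 3^r = 19683 and 20r^3 = 14580, so 19683 ≥ 14580.
Suppose the result is true for r = p, so 3^p ≥ 20p^3.
Then 3^(p + 1) = 3·(3^p) ≥ 3·(20p^3).
Also, for p ≥ 9 we have 3·(20p^3) ≥ 20(p+1)^3, since 3 ≥ (1 + 1/p)^3 for all p ≥ 9.
Combining, 3^(p + 1) ≥ 20(p+1)^3.
Hence, by induction on r, the claim holds for every r ≥ 9.
Hence the smallest such N is 9.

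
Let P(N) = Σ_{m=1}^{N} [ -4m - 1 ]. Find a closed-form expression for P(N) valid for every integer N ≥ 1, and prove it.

P(N) = -N(2N + 3)

We claim P(N) = -N(2N + 3) for all N ≥ 1.
Base case (N = 1): P(1) = -5, and the closed form gives -5. They agree.
For the inductive step, assume it holds for an arbitrary m ≥ 1, so P(m) = m(-2m - 3).
Then P(m+1) = P(m) + (-4m - 5) = (m(-2m - 3)) + (-4m - 5).
Simplifying, P(m+1) = -(m + 1)(2m + 5) = -(m+1)(2(m+1) + 3),
which is the closed form with N = m+1.
This completes the induction.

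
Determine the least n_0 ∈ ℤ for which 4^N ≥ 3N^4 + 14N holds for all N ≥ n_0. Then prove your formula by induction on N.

n_0 = 6

At N = 5: 1024 < 1945, so the inequality fails and n_0 ≥ 6. We prove 4^N ≥ 3N^4 + 14N for all N ≥ 6.
When N = 6: 4^N = 4096 and 3N^4 + 14N = 3972, so 4096 ≥ 3972.
Inductive step: assume the claim holds for N = p, so 4^p ≥ 3p^4 + 14p.
Then 4^(p + 1) = 4·(4^p) ≥ 4·(3p^4 + 14p).
Also, for p ≥ 6 we have 4·(3p^4 + 14p) ≥ 3(p+1)^4 + 14(p+1), since 4·(3p^4 + 14p) − (3(p+1)^4 + 14(p+1)) = 9p^4 - 12p^3 - 18p^2 + 30p - 17, which is nonnegative for all p ≥ 6.
Combining, 4^(p + 1) ≥ 3(p+1)^4 + 14(p+1).
This completes the induction.
Hence the smallest such n_0 is 6.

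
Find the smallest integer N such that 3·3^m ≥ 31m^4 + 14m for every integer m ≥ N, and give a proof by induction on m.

At m = 10: 177147 < 310140, so the inequality fails and N ≥ 11. We prove 3·3^m ≥ 31m^4 + 14m for all m ≥ 11.
For the base case m = 11: 3·3^m = 531441 and 31m^4 + 14m = 454025, so 531441 ≥ 454025.
Inductive step: assume the claim holds for m = j, so 3·3^j ≥ 31j^4 + 14j.
Then 3·3^(j + 1) = 3·(3·3^j) ≥ 3·(31j^4 + 14j).
Also, for j ≥ 11 we have 3·(31j^4 + 14j) ≥ 31(j+1)^4 + 14(j+1), since 3·(31j^4 + 14j) − (31(j+1)^4 + 14(j+1)) = 62j^4 - 124j^3 - 186j^2 - 96j - 45, which is nonnegative for all j ≥ 11.
Combining, 3·3^(j + 1) ≥ 31(j+1)^4 + 14(j+1).
By the principle of mathematical induction, the result holds for all m ≥ 11.
Hence the smallest such N is 11.

N = 11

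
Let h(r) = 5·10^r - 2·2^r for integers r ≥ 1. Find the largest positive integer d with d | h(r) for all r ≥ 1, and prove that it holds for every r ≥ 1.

d = 2

Computing the first values: h(1) = 46 and h(2) = 492; gcd(46, 492) = 2, so d ≤ 2.
We prove 2 | 5·10^r - 2·2^r for all r ≥ 1 by induction on r.
Base step (r = 1): h(1) = 46 = 2·(23), so 2 | h(1).
Suppose the result is true for r = k, i.e. 2 | h(k). Then
h(k+1) − 10·h(k) = (5·10^(k+1) - 2·2^(k+1)) − 10·(5·10^k - 2·2^k) = (-2)·2^k·(2 − 10) = (16)·2^k. Since 2 | h(k) by the inductive hypothesis, 2 | 10·h(k); and 2 | 16 since 16 = 2·8. Therefore 2 | h(k+1).
This completes the induction.
Therefore the largest such d is 2.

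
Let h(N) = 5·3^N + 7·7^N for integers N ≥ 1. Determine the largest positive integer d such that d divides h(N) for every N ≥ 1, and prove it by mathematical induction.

Computing the first values: h(1) = 64 and h(2) = 388; gcd(64, 388) = 4, so d ≤ 4.
We prove 4 | 5·3^N + 7·7^N for all N ≥ 1 by induction on N.
When N = 1: h(1) = 64 = 4·(16), so 4 | h(1).
Suppose the result is true for N = j, i.e. 4 | h(j). Then
h(j+1) − 7·h(j) = (5·3^(j+1) + 7·7^(j+1)) − 7·(5·3^j + 7·7^j) = (5)·3^j·(3 − 7) = (-20)·3^j. Since 4 | h(j) by the inductive hypothesis, 4 | 7·h(j); and 4 | -20 since -20 = 4·-5. Therefore 4 | h(j+1).
By the principle of mathematical induction, the result holds for all N ≥ 1.
Therefore the largest such d is 4.

d = 4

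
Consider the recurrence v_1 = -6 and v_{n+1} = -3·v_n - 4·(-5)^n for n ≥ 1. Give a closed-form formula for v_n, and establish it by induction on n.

Computing the first terms: v_1 = -6, v_2 = 38, v_3 = -214. This suggests v_n = 4(-3)^(n - 1) + 2(-5)^n.
Base case (n = 1): the formula gives -6 = -6 = v_1.
Inductive step: assume the claim holds for n = i, so v_i = 4(-3)^(i - 1) + 2(-5)^i.
Then v_{i+1} = -3·v_i - 4·(-5)^i = -3·(4(-3)^(i - 1) + 2(-5)^i) - 4·(-5)^i = 4(-3)^i + 2(-5)^(i + 1) = 4(-3)^((i+1) - 1) + 2(-5)^(i+1),
which is the claimed formula at n = i+1.
Hence, by induction on n, the claim holds for every n ≥ 1.

v_n = 4(-3)^(n - 1) + 2(-5)^n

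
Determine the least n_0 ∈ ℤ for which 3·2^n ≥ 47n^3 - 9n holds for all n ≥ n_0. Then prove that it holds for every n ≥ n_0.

At n = 15: 98304 < 158490, so the inequality fails and n_0 ≥ 16. We prove 3·2^n ≥ 47n^3 - 9n for all n ≥ 16.
For the base case n = 16: 3·2^n = 196608 and 47n^3 - 9n = 192368, so 196608 ≥ 192368.
Inductive step: suppose the statement holds for some r ≥ 16, so 3·2^r ≥ 47r^3 - 9r.
Then 3·2^(r + 1) = 2·(3·2^r) ≥ 2·(47r^3 - 9r).
Also, for r ≥ 16 we have 2·(47r^3 - 9r) ≥ 47(r+1)^3 - 9(r+1), since 2·(47r^3 - 9r) − (47(r+1)^3 - 9(r+1)) = 47r^3 - 141r^2 - 150r - 38, which is nonnegative for all r ≥ 16.
Combining, 3·2^(r + 1) ≥ 47(r+1)^3 - 9(r+1).
This completes the induction.
Hence the smallest such n_0 is 16.

n_0 = 16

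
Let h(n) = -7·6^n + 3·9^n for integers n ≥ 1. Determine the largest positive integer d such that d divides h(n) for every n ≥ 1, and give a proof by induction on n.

d = 3

Computing the first values: h(1) = -15 and h(2) = -9; gcd(-15, -9) = 3, so d ≤ 3.
We prove 3 | -7·6^n + 3·9^n for all n ≥ 1 by induction on n.
When n = 1: h(1) = -15 = 3·(-5), so 3 | h(1).
Suppose the result is true for n = p, i.e. 3 | h(p). Then
h(p+1) − 9·h(p) = (-7·6^(p+1) + 3·9^(p+1)) − 9·(-7·6^p + 3·9^p) = (-7)·6^p·(6 − 9) = (21)·6^p. Since 3 | h(p) by the inductive hypothesis, 3 | 9·h(p); and 3 | 21 since 21 = 3·7. Therefore 3 | h(p+1).
Hence, by induction on n, the claim holds for every n ≥ 1.
Therefore the largest such d is 3.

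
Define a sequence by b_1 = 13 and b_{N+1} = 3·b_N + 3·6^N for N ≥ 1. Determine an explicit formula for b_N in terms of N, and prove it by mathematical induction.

Computing the first terms: b_1 = 13, b_2 = 57, b_3 = 279. This suggests b_N = 7·3^(N - 1) + 6^N.
For the base case N = 1: the formula gives 13 = 13 = b_1.
Inductive step: suppose the statement holds for some m ≥ 1, so b_m = 7·3^(m - 1) + 6^m.
Then b_{m+1} = 3·b_m + 3·6^m = 3·(7·3^(m - 1) + 6^m) + 3·6^m = 7·3^m + 6^(m + 1) = 7·3^((m+1) - 1) + 6^(m+1),
which is the claimed formula at N = m+1.
By the principle of mathematical induction, the result holds for all N ≥ 1.

b_N = 7·3^(N - 1) + 6^N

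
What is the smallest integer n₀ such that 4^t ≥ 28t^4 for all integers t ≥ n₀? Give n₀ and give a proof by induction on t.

At t = 8: 65536 < 114688, so the inequality fails and n₀ ≥ 9. We prove 4^t ≥ 28t^4 for all t ≥ 9.
Base case (t = 9): 4^t = 262144 and 28t^4 = 183708, so 262144 ≥ 183708.
Suppose the result is true for t = r, so 4^r ≥ 28r^4.
Then 4^(r + 1) = 4·(4^r) ≥ 4·(28r^4).
Also, for r ≥ 9 we have 4·(28r^4) ≥ 28(r+1)^4, since 4 ≥ (1 + 1/r)^4 for all r ≥ 9.
Combining, 4^(r + 1) ≥ 28(r+1)^4.
By induction, the statement is established for all t ≥ 9.
Hence the smallest such n₀ is 9.

n₀ = 9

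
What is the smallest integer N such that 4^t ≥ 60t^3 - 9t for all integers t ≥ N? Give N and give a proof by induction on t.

N = 8

At t = 7: 16384 < 20517, so the inequality fails and N ≥ 8. We prove 4^t ≥ 60t^3 - 9t for all t ≥ 8.
For the base case t = 8: 4^t = 65536 and 60t^3 - 9t = 30648, so 65536 ≥ 30648.
Suppose the result is true for t = p, so 4^p ≥ 60p^3 - 9p.
Then 4^(p + 1) = 4·(4^p) ≥ 4·(60p^3 - 9p).
Also, for p ≥ 8 we have 4·(60p^3 - 9p) ≥ 60(p+1)^3 - 9(p+1), since 4·(60p^3 - 9p) − (60(p+1)^3 - 9(p+1)) = 180p^3 - 180p^2 - 207p - 51, which is nonnegative for all p ≥ 8.
Combining, 4^(p + 1) ≥ 60(p+1)^3 - 9(p+1).
By the principle of mathematical induction, the result holds for all t ≥ 8.
Hence the smallest such N is 8.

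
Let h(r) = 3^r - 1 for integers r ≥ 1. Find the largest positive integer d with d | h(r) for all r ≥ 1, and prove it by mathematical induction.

Computing the first values: h(1) = 2 and h(2) = 8; gcd(2, 8) = 2, so d ≤ 2.
We prove 2 | 3^r - 1 for all r ≥ 1 by induction on r.
When r = 1: h(1) = 2 = 2·(1), so 2 | h(1).
Inductive step: suppose the statement holds for some j ≥ 1, i.e. 2 | h(j). Then
3^{j+1} − 1^{j+1} = 3·3^j − 1·1^j = 3·(3^j − 1^j) + (2)·1^j. The first term is divisible by 2 by the inductive hypothesis, and the second term (2)·1^j is divisible by 2 since 2 | 2. Hence 2 | h(j+1).
Hence, by induction on r, the claim holds for every r ≥ 1.
Therefore the largest such d is 2.

d = 2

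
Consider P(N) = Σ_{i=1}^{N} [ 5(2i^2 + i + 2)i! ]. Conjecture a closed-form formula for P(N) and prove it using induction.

P(N) = (10N + 5)(N + 1)! - 5

We claim P(N) = (10N + 5)(N + 1)! - 5 for all N ≥ 1.
When N = 1: P(1) = 25, and the closed form gives 25. They agree.
Suppose the result is true for N = i, so P(i) = (10i + 5)(i + 1)! - 5.
Then P(i+1) = P(i) + (5(2i^2 + 5i + 5)(i + 1)!) = ((10i + 5)(i + 1)! - 5) + (5(2i^2 + 5i + 5)(i + 1)!).
Simplifying, P(i+1) = (10(i+1) + 5)((i+1) + 1)! - 5,
which is the closed form with N = i+1.
This completes the induction.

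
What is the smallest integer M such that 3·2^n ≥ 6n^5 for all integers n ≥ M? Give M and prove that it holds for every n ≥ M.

At n = 23: 25165824 < 38618058, so the inequality fails and M ≥ 24. We prove 3·2^n ≥ 6n^5 for all n ≥ 24.
For the base case n = 24: 3·2^n = 50331648 and 6n^5 = 47775744, so 50331648 ≥ 47775744.
Inductive step: assume the claim holds for n = i, so 3·2^i ≥ 6i^5.
Then 3·2^(i + 1) = 2·(3·2^i) ≥ 2·(6i^5).
Also, for i ≥ 24 we have 2·(6i^5) ≥ 6(i+1)^5, since 2 ≥ (1 + 1/i)^5 for all i ≥ 24.
Combining, 3·2^(i + 1) ≥ 6(i+1)^5.
By the principle of mathematical induction, the result holds for all n ≥ 24.
Hence the smallest such M is 24.

M = 24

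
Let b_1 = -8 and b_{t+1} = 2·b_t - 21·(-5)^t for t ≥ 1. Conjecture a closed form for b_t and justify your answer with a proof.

Computing the first terms: b_1 = -8, b_2 = 89, b_3 = -347. This suggests b_t = 3(-5)^t + 7·2^(t - 1).
Base case (t = 1): the formula gives -8 = -8 = b_1.
For the inductive step, assume it holds for an arbitrary p ≥ 1, so b_p = 3(-5)^p + 7·2^(p - 1).
Then b_{p+1} = 2·b_p - 21·(-5)^p = 2·(3(-5)^p + 7·2^(p - 1)) - 21·(-5)^p = 3(-5)^(p + 1) + 7·2^p = 3(-5)^(p+1) + 7·2^((p+1) - 1),
which is the claimed formula at t = p+1.
Hence, by induction on t, the claim holds for every t ≥ 1.

b_t = 3(-5)^t + 7·2^(t - 1)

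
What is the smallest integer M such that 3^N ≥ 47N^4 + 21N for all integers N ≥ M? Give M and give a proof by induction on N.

M = 13

At N = 12: 531441 < 974844, so the inequality fails and M ≥ 13. We prove 3^N ≥ 47N^4 + 21N for all N ≥ 13.
When N = 13: 3^N = 1594323 and 47N^4 + 21N = 1342640, so 1594323 ≥ 1342640.
For the inductive step, assume it holds for an arbitrary m ≥ 13, so 3^m ≥ 47m^4 + 21m.
Then 3^(m + 1) = 3·(3^m) ≥ 3·(47m^4 + 21m).
Also, for m ≥ 13 we have 3·(47m^4 + 21m) ≥ 47(m+1)^4 + 21(m+1), since 3·(47m^4 + 21m) − (47(m+1)^4 + 21(m+1)) = 94m^4 - 188m^3 - 282m^2 - 146m - 68, which is nonnegative for all m ≥ 13.
Combining, 3^(m + 1) ≥ 47(m+1)^4 + 21(m+1).
By induction, the statement is established for all N ≥ 13.
Hence the smallest such M is 13.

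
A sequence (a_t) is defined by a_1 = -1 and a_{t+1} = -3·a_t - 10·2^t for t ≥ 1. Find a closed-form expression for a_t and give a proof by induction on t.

Computing the first terms: a_1 = -1, a_2 = -17, a_3 = 11. This suggests a_t = -(-3)^t - 2^(t + 1).
Base step (t = 1): the formula gives -1 = -1 = a_1.
For the inductive step, assume it holds for an arbitrary p ≥ 1, so a_p = -(-3)^p - 2^(p + 1).
Then a_{p+1} = -3·a_p - 10·2^p = -3·(-(-3)^p - 2^(p + 1)) - 10·2^p = -(-3)^(p + 1) - 2^(p + 2) = -(-3)^(p+1) - 2^((p+1) + 1),
which is the claimed formula at t = p+1.
By the principle of mathematical induction, the result holds for all t ≥ 1.

a_t = -(-3)^t - 2^(t + 1)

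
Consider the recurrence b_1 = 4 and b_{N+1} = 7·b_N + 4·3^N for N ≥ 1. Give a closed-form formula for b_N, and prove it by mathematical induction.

b_N = -3^N + 7^N

Computing the first terms: b_1 = 4, b_2 = 40, b_3 = 316. This suggests b_N = -3^N + 7^N.
Base case (N = 1): the formula gives 4 = 4 = b_1.
For the inductive step, assume it holds for an arbitrary p ≥ 1, so b_p = -3^p + 7^p.
Then b_{p+1} = 7·b_p + 4·3^p = 7·(-3^p + 7^p) + 4·3^p = -3^(p + 1) + 7^(p + 1),
which is the claimed formula at N = p+1.
Hence, by induction on N, the claim holds for every N ≥ 1.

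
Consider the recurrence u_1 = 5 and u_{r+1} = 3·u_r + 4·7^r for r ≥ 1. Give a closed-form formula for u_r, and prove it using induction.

u_r = -2·3^(r - 1) + 7^r

Computing the first terms: u_1 = 5, u_2 = 43, u_3 = 325. This suggests u_r = -2·3^(r - 1) + 7^r.
Base case (r = 1): the formula gives 5 = 5 = u_1.
Inductive step: suppose the statement holds for some p ≥ 1, so u_p = -2·3^(p - 1) + 7^p.
Then u_{p+1} = 3·u_p + 4·7^p = 3·(-2·3^(p - 1) + 7^p) + 4·7^p = -2·3^p + 7^(p + 1) = -2·3^((p+1) - 1) + 7^(p+1),
which is the claimed formula at r = p+1.
By induction, the statement is established for all r ≥ 1.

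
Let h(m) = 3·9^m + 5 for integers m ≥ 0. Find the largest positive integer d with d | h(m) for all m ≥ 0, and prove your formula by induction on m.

d = 8

Computing the first values: h(0) = 8 and h(1) = 32; gcd(8, 32) = 8, so d ≤ 8.
We prove 8 | 3·9^m + 5 for all m ≥ 0 by induction on m.
Base case (m = 0): h(0) = 8 = 8·(1), so 8 | h(0).
Inductive step: assume the claim holds for m = k, i.e. 8 | h(k). Then
h(k+1) = 3·9^(k+1) + 5 = 9·(3·9^k + 5) - 40 = 9·h(k) - 40. The first term is divisible by 8 by the inductive hypothesis, and -40 is divisible by 8. Hence 8 | h(k+1).
By induction, the statement is established for all m ≥ 0.
Therefore the largest such d is 8.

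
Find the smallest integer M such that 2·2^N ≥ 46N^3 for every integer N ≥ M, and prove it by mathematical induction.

At N = 16: 131072 < 188416, so the inequality fails and M ≥ 17. We prove 2·2^N ≥ 46N^3 for all N ≥ 17.
When N = 17: 2·2^N = 262144 and 46N^3 = 225998, so 262144 ≥ 225998.
Inductive step: assume the claim holds for N = k, so 2·2^k ≥ 46k^3.
Then 2·2^(k + 1) = 2·(2·2^k) ≥ 2·(46k^3).
Also, for k ≥ 17 we have 2·(46k^3) ≥ 46(k+1)^3, since 2 ≥ (1 + 1/k)^3 for all k ≥ 17.
Combining, 2·2^(k + 1) ≥ 46(k+1)^3.
By the principle of mathematical induction, the result holds for all N ≥ 17.
Hence the smallest such M is 17.

M = 17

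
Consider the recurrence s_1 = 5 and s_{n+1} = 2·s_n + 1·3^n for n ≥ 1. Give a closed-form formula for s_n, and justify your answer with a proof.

Computing the first terms: s_1 = 5, s_2 = 13, s_3 = 35. This suggests s_n = 2^n + 3^n.
When n = 1: the formula gives 5 = 5 = s_1.
For the inductive step, assume it holds for an arbitrary i ≥ 1, so s_i = 2^i + 3^i.
Then s_{i+1} = 2·s_i + 1·3^i = 2·(2^i + 3^i) + 1·3^i = 2^(i + 1) + 3^(i + 1),
which is the claimed formula at n = i+1.
By induction, the statement is established for all n ≥ 1.

s_n = 2^n + 3^n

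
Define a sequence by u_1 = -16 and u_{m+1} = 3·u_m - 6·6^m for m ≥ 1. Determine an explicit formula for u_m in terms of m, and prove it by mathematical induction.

Computing the first terms: u_1 = -16, u_2 = -84, u_3 = -468. This suggests u_m = -4·3^(m - 1) - 2·6^m.
For the base case m = 1: the formula gives -16 = -16 = u_1.
Inductive step: assume the claim holds for m = p, so u_p = -4·3^(p - 1) - 2·6^p.
Then u_{p+1} = 3·u_p - 6·6^p = 3·(-4·3^(p - 1) - 2·6^p) - 6·6^p = -4·3^p - 2·6^(p + 1) = -4·3^((p+1) - 1) - 2·6^(p+1),
which is the claimed formula at m = p+1.
By induction, the statement is established for all m ≥ 1.

u_m = -4·3^(m - 1) - 2·6^m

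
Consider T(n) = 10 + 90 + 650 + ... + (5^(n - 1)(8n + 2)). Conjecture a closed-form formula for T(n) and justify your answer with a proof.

T(n) = 2·5^n·n

We claim T(n) = 2·5^n·n for all n ≥ 1.
When n = 1: T(1) = 10, and the closed form gives 10. They agree.
Suppose the result is true for n = j, so T(j) = 2·5^j·j.
Then T(j+1) = T(j) + (5^j(8j + 10)) = (2·5^j·j) + (5^j(8j + 10)).
Simplifying, T(j+1) = 10·5^j(j + 1) = 2·5^(j+1)·(j+1),
which is the closed form with n = j+1.
By the principle of mathematical induction, the result holds for all n ≥ 1.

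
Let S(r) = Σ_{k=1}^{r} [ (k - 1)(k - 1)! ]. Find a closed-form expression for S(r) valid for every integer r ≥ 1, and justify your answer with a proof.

We claim S(r) = r! - 1 for all r ≥ 1.
When r = 1: S(1) = 0, and the closed form gives 0. They agree.
For the inductive step, assume it holds for an arbitrary k ≥ 1, so S(k) = k! - 1.
Then S(k+1) = S(k) + (k·k!) = (k! - 1) + (k·k!).
Simplifying, S(k+1) = (k+1)! - 1,
which is the closed form with r = k+1.
By the principle of mathematical induction, the result holds for all r ≥ 1.

S(r) = r! - 1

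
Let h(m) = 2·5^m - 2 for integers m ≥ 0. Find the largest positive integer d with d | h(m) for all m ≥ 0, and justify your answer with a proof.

d = 8

Computing the first values: h(0) = 0 and h(1) = 8; gcd(0, 8) = 8, so d ≤ 8.
We prove 8 | 2·5^m - 2 for all m ≥ 0 by induction on m.
For the base case m = 0: h(0) = 0 = 8·(0), so 8 | h(0).
For the inductive step, assume it holds for an arbitrary p ≥ 0, i.e. 8 | h(p). Then
h(p+1) = 2·5^(p+1) - 2 = 5·(2·5^p - 2) + 8 = 5·h(p) + 8. The first term is divisible by 8 by the inductive hypothesis, and 8 is divisible by 8. Hence 8 | h(p+1).
This completes the induction.
Therefore the largest such d is 8.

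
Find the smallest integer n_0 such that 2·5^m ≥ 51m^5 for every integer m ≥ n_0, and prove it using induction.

n_0 = 9

At m = 8: 781250 < 1671168, so the inequality fails and n_0 ≥ 9. We prove 2·5^m ≥ 51m^5 for all m ≥ 9.
For the base case m = 9: 2·5^m = 3906250 and 51m^5 = 3011499, so 3906250 ≥ 3011499.
Suppose the result is true for m = p, so 2·5^p ≥ 51p^5.
Then 2·5^(p + 1) = 5·(2·5^p) ≥ 5·(51p^5).
Also, for p ≥ 9 we have 5·(51p^5) ≥ 51(p+1)^5, since 5 ≥ (1 + 1/p)^5 for all p ≥ 9.
Combining, 2·5^(p + 1) ≥ 51(p+1)^5.
This completes the induction.
Hence the smallest such n_0 is 9.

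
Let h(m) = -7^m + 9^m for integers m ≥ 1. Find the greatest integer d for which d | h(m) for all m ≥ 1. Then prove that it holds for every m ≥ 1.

Computing the first values: h(1) = 2 and h(2) = 32; gcd(2, 32) = 2, so d ≤ 2.
We prove 2 | -7^m + 9^m for all m ≥ 1 by induction on m.
When m = 1: h(1) = 2 = 2·(1), so 2 | h(1).
Inductive step: suppose the statement holds for some r ≥ 1, i.e. 2 | h(r). Then
9^{r+1} − 7^{r+1} = 9·9^r − 7·7^r = 9·(9^r − 7^r) + (2)·7^r. The first term is divisible by 2 by the inductive hypothesis, and the second term (2)·7^r is divisible by 2 since 2 | 2. Hence 2 | h(r+1).
By the principle of mathematical induction, the result holds for all m ≥ 1.
Therefore the largest such d is 2.

d = 2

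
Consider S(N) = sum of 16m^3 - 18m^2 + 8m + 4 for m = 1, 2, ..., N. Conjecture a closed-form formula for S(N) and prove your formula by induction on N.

S(N) = N(4N^3 + 2N^2 - N + 5)

We claim S(N) = N(4N^3 + 2N^2 - N + 5) for all N ≥ 1.
Base case (N = 1): S(1) = 10, and the closed form gives 10. They agree.
For the inductive step, assume it holds for an arbitrary m ≥ 1, so S(m) = m(4m^3 + 2m^2 - m + 5).
Then S(m+1) = S(m) + (16m^3 + 30m^2 + 20m + 10) = (m(4m^3 + 2m^2 - m + 5)) + (16m^3 + 30m^2 + 20m + 10).
Simplifying, S(m+1) = (m + 1)(4m^3 + 14m^2 + 15m + 10) = (m+1)(4(m+1)^3 + 2(m+1)^2 - (m+1) + 5),
which is the closed form with N = m+1.
This completes the induction.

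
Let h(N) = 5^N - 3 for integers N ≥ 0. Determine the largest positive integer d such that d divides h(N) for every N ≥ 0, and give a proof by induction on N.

d = 2

Computing the first values: h(0) = -2 and h(1) = 2; gcd(-2, 2) = 2, so d ≤ 2.
We prove 2 | 5^N - 3 for all N ≥ 0 by induction on N.
Base case (N = 0): h(0) = -2 = 2·(-1), so 2 | h(0).
Inductive step: assume the claim holds for N = m, i.e. 2 | h(m). Then
h(m+1) = 5^(m+1) - 3 = 5·(5^m - 3) + 12 = 5·h(m) + 12. The first term is divisible by 2 by the inductive hypothesis, and 12 is divisible by 2. Hence 2 | h(m+1).
Hence, by induction on N, the claim holds for every N ≥ 0.
Therefore the largest such d is 2.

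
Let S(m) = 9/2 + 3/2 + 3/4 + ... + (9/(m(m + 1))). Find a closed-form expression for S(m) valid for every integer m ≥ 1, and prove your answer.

We claim S(m) = 9m/(m + 1) for all m ≥ 1.
When m = 1: S(1) = 9/2, and the closed form gives 9/2. They agree.
For the inductive step, assume it holds for an arbitrary i ≥ 1, so S(i) = 9i/(i + 1).
Then S(i+1) = S(i) + (9/((i + 1)(i + 2))) = (9i/(i + 1)) + (9/((i + 1)(i + 2))).
Simplifying, S(i+1) = 9(i + 1)/(i + 2) = 9(i+1)/((i+1) + 1),
which is the closed form with m = i+1.
By the principle of mathematical induction, the result holds for all m ≥ 1.

S(m) = 9m/(m + 1)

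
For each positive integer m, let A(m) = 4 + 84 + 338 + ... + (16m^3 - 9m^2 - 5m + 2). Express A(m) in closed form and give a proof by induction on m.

We claim A(m) = m(4m^3 + 5m^2 - 3m - 2) for all m ≥ 1.
Base case (m = 1): A(1) = 4, and the closed form gives 4. They agree.
Suppose the result is true for m = i, so A(i) = i(4i^3 + 5i^2 - 3i - 2).
Then A(i+1) = A(i) + (16i^3 + 39i^2 + 25i + 4) = (i(4i^3 + 5i^2 - 3i - 2)) + (16i^3 + 39i^2 + 25i + 4).
Simplifying, A(i+1) = (i + 1)(4i^3 + 17i^2 + 19i + 4) = (i+1)(4(i+1)^3 + 5(i+1)^2 - 3(i+1) - 2),
which is the closed form with m = i+1.
This completes the induction.

A(m) = m(4m^3 + 5m^2 - 3m - 2)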